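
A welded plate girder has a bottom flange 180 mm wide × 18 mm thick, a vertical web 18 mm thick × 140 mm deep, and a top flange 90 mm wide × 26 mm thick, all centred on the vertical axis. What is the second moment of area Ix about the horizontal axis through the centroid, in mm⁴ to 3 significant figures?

Ix ≈ 4.02 × 10⁷ mm⁴

Split into non-overlapping primitives; take the origin at the lower-left of the bounding box.
Bottom plate: 180 × 18, A = 3 240 mm², y = 9 mm, Ī = 87 480 mm⁴.
Web plate: 18 × 140, A = 2 520 mm², y = 88 mm, Ī = 4 116 000 mm⁴.
Top plate: 90 × 26, A = 2 340 mm², y = 171 mm, Ī = 131 820 mm⁴.
Centroid: ȳ = ΣA·y / ΣA = 80.378 mm.
Transfer each piece to the horizontal axis through the centroid using Ī + A·d² with d = y − 80.378:
  bottom plate: d = -71.378 mm → contributes +16 594 590 mm⁴
  web plate: d = 7.6222 mm → contributes +4 262 408 mm⁴
  top plate: d = 90.622 mm → contributes +19 348 806 mm⁴
Total I = 40 205 804 mm⁴.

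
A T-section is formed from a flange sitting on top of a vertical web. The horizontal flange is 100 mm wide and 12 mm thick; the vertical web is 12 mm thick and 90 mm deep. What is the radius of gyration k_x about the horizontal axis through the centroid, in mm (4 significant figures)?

k_x ≈ 31.22 mm

Treat the section as a set of non-overlapping primitives; coordinates are from the bounding-box lower-left.
Flange: 100 × 12, A = 1 200 mm², y = 96 mm, Ī = 14 400 mm⁴.
Web: 12 × 90, A = 1 080 mm², y = 45 mm, Ī = 729 000 mm⁴.
Centroid: ȳ = ΣA·y / ΣA = 71.8421 mm.
Transfer each piece to the horizontal axis through the centroid using Ī + A·d² with d = y − 71.8421:
  flange: d = 24.1579 mm → contributes +714 725 mm⁴
  web: d = -26.8421 mm → contributes +1 507 139 mm⁴
Total I = 2 221 863 mm⁴.
Radius of gyration: k = √(I/A) = √(2 221 863 / 2 280) = 31.217 mm.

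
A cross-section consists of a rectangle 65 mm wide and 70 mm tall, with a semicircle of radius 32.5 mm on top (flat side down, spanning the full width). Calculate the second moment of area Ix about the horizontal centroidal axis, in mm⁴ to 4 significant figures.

Split into non-overlapping primitives; take the origin at the lower-left of the bounding box.
Rectangular body: 65 × 70, A = 4 550 mm², y = 35 mm, Ī = 1 857 917 mm⁴.
Semicircular cap: semicircle r = 32.5, A = 1659.15 mm², y = 83.7934 mm, Ī = 122 452 mm⁴.
Centroid: ȳ = ΣA·y / ΣA = 48.0381 mm.
Transfer each piece to the horizontal centroidal axis using Ī + A·d² with d = y − 48.0381:
  rectangular body: d = -13.0381 mm → contributes +2 631 385 mm⁴
  semicircular cap: d = 35.7553 mm → contributes +2 243 582 mm⁴
Total I = 4 874 967 mm⁴.

Ix ≈ 4.875 × 10⁶ mm⁴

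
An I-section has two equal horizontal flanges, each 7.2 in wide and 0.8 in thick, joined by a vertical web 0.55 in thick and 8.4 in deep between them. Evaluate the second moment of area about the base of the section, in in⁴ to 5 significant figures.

Break the section into simple shapes (no overlaps), measuring from the bottom-left corner of the bounding box.
Bottom flange: 7.2 × 0.8, A = 5.76 in², y = 0.4 in, Ī = 0.3072 in⁴.
Web: 0.55 × 8.4, A = 4.62 in², y = 5 in, Ī = 27.1656 in⁴.
Top flange: 7.2 × 0.8, A = 5.76 in², y = 9.6 in, Ī = 0.3072 in⁴.
Transfer each piece to a horizontal axis along the bottom face using Ī + A·d² with d = y − 0:
  bottom flange: d = 0.4 in → contributes +1.2288 in⁴
  web: d = 5 in → contributes +142.6656 in⁴
  top flange: d = 9.6 in → contributes +531.1488 in⁴
Total I = 675.0432 in⁴.

I_base ≈ 675.04 in⁴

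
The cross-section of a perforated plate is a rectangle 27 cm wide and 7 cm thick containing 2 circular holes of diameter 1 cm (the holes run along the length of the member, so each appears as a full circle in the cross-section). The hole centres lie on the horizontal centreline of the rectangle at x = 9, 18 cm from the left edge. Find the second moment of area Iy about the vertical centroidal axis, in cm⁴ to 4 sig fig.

Decompose the section into non-overlapping parts with the origin at the bottom-left of its bounding rectangle.
Plate: 27 × 7, A = 189 cm², x = 13.5 cm, Ī = 11481.8 cm⁴.
Hole 1 (subtracted): ⌀1, A = 0.785398 cm², x = 9 cm, Ī = 0.0490874 cm⁴.
Hole 2 (subtracted): ⌀1, A = 0.785398 cm², x = 18 cm, Ī = 0.0490874 cm⁴.
By symmetry the centroid is at mid-width, x̄ = 13.5 cm.
Transfer each piece to the vertical centroidal axis using Ī + A·d² with d = x − 13.5:
  plate: d = 0 cm → contributes +11481.8 cm⁴
  hole 1: d = -4.5 cm → contributes −15.9534 cm⁴
  hole 2: d = 4.5 cm → contributes −15.9534 cm⁴
Total I = 11449.8 cm⁴.

Iy ≈ 1.145 × 10⁴ cm⁴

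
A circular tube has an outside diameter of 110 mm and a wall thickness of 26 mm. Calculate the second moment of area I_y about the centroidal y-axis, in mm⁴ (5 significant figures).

Split into non-overlapping primitives; take the origin at the lower-left of the bounding box.
Outer circle: ⌀110, A = 9503.318 mm², x = 55 mm, Ī = 7 186 884 mm⁴.
Bore (subtracted): ⌀58, A = 2642.079 mm², x = 55 mm, Ī = 555497.2 mm⁴.
By symmetry the centroid is at mid-width, x̄ = 55 mm.
All pieces are centred on the centroidal y-axis, so I = ΣĪ (holes subtracted) = 6 631 387 mm⁴.

I_y ≈ 6.6314 × 10⁶ mm⁴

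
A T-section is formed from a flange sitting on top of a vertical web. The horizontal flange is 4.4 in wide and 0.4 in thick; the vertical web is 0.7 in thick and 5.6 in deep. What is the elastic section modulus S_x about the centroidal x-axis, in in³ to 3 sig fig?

Treat the section as a set of non-overlapping primitives; coordinates are from the bounding-box lower-left.
Flange: 4.4 × 0.4, A = 1.76 in², y = 5.8 in, Ī = 0.023467 in⁴.
Web: 0.7 × 5.6, A = 3.92 in², y = 2.8 in, Ī = 10.244 in⁴.
Centroid: ȳ = ΣA·y / ΣA = 3.7296 in.
Transfer each piece to the centroidal x-axis using Ī + A·d² with d = y − 3.7296:
  flange: d = 2.0704 in → contributes +7.568 in⁴
  web: d = -0.92958 in → contributes +13.632 in⁴
Total I = 21.2 in⁴.
Extreme fibre distance c = 3.7296 in; S = I/c = 5.6842 in³.

S_x ≈ 5.68 in³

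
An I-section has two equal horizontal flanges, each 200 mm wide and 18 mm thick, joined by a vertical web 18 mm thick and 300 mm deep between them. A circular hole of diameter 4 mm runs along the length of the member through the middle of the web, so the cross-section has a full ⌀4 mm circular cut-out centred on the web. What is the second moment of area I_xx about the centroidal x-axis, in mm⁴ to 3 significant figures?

Break the section into simple shapes (no overlaps), measuring from the bottom-left corner of the bounding box.
Bottom flange: 200 × 18, A = 3 600 mm², y = 9 mm, Ī = 97 200 mm⁴.
Web: 18 × 300, A = 5 400 mm², y = 168 mm, Ī = 40 500 000 mm⁴.
Top flange: 200 × 18, A = 3 600 mm², y = 327 mm, Ī = 97 200 mm⁴.
Hole (subtracted): ⌀4, A = 12.566 mm², y = 168 mm, Ī = 12.566 mm⁴.
By symmetry the centroid is at mid-height, ȳ = 168 mm.
Transfer each piece to the centroidal x-axis using Ī + A·d² with d = y − 168:
  bottom flange: d = -159 mm → contributes +91 108 800 mm⁴
  web: d = 0 mm → contributes +40 500 000 mm⁴
  top flange: d = 159 mm → contributes +91 108 800 mm⁴
  hole: d = 0 mm → contributes −12.566 mm⁴
Total I = 222 717 587 mm⁴.

I_xx ≈ 2.23 × 10⁸ mm⁴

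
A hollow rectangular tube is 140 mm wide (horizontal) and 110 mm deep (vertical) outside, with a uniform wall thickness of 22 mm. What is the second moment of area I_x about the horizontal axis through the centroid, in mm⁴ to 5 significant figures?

Treat the section as a set of non-overlapping primitives; coordinates are from the bounding-box lower-left.
Outer rectangle: 140 × 110, A = 15 400 mm², y = 55 mm, Ī = 15 528 333 mm⁴.
Inner void (subtracted): 96 × 66, A = 6 336 mm², y = 55 mm, Ī = 2 299 968 mm⁴.
By symmetry the centroid is at mid-height, ȳ = 55 mm.
All pieces are centred on the horizontal axis through the centroid, so I = ΣĪ (holes subtracted) = 13 228 365 mm⁴.

I_x ≈ 1.3228 × 10⁷ mm⁴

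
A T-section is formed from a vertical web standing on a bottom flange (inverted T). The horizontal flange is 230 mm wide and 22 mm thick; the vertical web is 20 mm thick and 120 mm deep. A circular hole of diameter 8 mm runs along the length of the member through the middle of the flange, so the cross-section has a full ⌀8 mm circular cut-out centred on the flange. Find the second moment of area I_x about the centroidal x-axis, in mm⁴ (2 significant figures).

Split into non-overlapping primitives; take the origin at the lower-left of the bounding box.
Flange: 230 × 22, A = 5 060 mm², y = 11 mm, Ī = 204 087 mm⁴.
Web: 20 × 120, A = 2 400 mm², y = 82 mm, Ī = 2 880 000 mm⁴.
Hole (subtracted): ⌀8, A = 50.27 mm², y = 11 mm, Ī = 201.1 mm⁴.
Centroid: ȳ = ΣA·y / ΣA = 34 mm.
Transfer each piece to the centroidal x-axis using Ī + A·d² with d = y − 34:
  flange: d = -23 mm → contributes +2 880 076 mm⁴
  web: d = 48 mm → contributes +8 410 343 mm⁴
  hole: d = -23 mm → contributes −26 784 mm⁴
Total I = 11 263 635 mm⁴.

I_x ≈ 1.1 × 10⁷ mm⁴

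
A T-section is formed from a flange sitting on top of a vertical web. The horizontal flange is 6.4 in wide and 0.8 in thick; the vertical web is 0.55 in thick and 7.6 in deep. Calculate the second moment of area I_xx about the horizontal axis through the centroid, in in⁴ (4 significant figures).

Decompose the section into non-overlapping parts with the origin at the bottom-left of its bounding rectangle.
Flange: 6.4 × 0.8, A = 5.12 in², y = 8 in, Ī = 0.273067 in⁴.
Web: 0.55 × 7.6, A = 4.18 in², y = 3.8 in, Ī = 20.1197 in⁴.
Centroid: ȳ = ΣA·y / ΣA = 6.11226 in.
Transfer each piece to the horizontal axis through the centroid using Ī + A·d² with d = y − 6.11226:
  flange: d = 1.88774 in → contributes +18.5185 in⁴
  web: d = -2.31226 in → contributes +42.4683 in⁴
Total I = 60.9868 in⁴.

I_xx ≈ 60.99 in⁴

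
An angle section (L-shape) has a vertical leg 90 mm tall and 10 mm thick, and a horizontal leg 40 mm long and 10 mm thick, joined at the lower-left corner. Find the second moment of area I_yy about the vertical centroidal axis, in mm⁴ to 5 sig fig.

I_yy ≈ 1.2000 × 10⁵ mm⁴

Decompose the section into non-overlapping parts with the origin at the bottom-left of its bounding rectangle.
Vertical leg: 10 × 90, A = 900 mm², x = 5 mm, Ī = 7 500 mm⁴.
Horizontal leg (remainder): 30 × 10, A = 300 mm², x = 25 mm, Ī = 22 500 mm⁴.
Centroid: x̄ = ΣA·x / ΣA = 10 mm.
Transfer each piece to the vertical centroidal axis using Ī + A·d² with d = x − 10:
  vertical leg: d = -5 mm → contributes +30 000 mm⁴
  horizontal leg (remainder): d = 15 mm → contributes +90 000 mm⁴
Total I = 120 000 mm⁴.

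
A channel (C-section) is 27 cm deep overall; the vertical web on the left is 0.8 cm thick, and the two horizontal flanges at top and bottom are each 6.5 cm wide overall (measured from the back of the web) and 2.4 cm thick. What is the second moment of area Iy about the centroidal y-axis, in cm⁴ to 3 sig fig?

Iy ≈ 203 cm⁴

Treat the section as a set of non-overlapping primitives; coordinates are from the bounding-box lower-left.
Web: 0.8 × 27, A = 21.6 cm², x = 0.4 cm, Ī = 1.152 cm⁴.
Top flange (beyond web): 5.7 × 2.4, A = 13.68 cm², x = 3.65 cm, Ī = 37.039 cm⁴.
Bottom flange (beyond web): 5.7 × 2.4, A = 13.68 cm², x = 3.65 cm, Ī = 37.039 cm⁴.
Centroid: x̄ = ΣA·x / ΣA = 2.2162 cm.
Transfer each piece to the centroidal y-axis using Ī + A·d² with d = x − 2.2162:
  web: d = -1.8162 cm → contributes +72.4 cm⁴
  top flange (beyond web): d = 1.4338 cm → contributes +65.163 cm⁴
  bottom flange (beyond web): d = 1.4338 cm → contributes +65.163 cm⁴
Total I = 202.72 cm⁴.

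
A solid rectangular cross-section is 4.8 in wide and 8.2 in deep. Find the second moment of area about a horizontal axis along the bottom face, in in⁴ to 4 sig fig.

The section: 4.8 × 8.2, A = 39.36 in², y = 4.1 in, Ī = 220.547 in⁴.
Transfer it to the base of the section using Ī + A·d² with d = y − 0:
  the section: d = 4.1 in → contributes +882.189 in⁴
Total I = 882.189 in⁴.

I_base ≈ 882.2 in⁴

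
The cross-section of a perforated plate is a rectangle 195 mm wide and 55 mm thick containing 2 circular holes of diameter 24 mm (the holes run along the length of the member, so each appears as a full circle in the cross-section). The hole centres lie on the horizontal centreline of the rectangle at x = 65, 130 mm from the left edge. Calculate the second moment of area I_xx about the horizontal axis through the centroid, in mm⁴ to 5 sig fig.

Split into non-overlapping primitives; take the origin at the lower-left of the bounding box.
Plate: 195 × 55, A = 10 725 mm², y = 27.5 mm, Ī = 2 703 594 mm⁴.
Hole 1 (subtracted): ⌀24, A = 452.3893 mm², y = 27.5 mm, Ī = 16286.02 mm⁴.
Hole 2 (subtracted): ⌀24, A = 452.3893 mm², y = 27.5 mm, Ī = 16286.02 mm⁴.
By symmetry the centroid is at mid-height, ȳ = 27.5 mm.
All pieces are centred on the horizontal axis through the centroid, so I = ΣĪ (holes subtracted) = 2 671 022 mm⁴.

I_xx ≈ 2.6710 × 10⁶ mm⁴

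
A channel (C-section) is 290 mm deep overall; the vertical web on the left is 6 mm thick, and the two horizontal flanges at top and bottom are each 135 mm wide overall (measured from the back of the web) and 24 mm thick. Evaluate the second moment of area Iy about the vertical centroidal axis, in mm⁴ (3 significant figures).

Treat the section as a set of non-overlapping primitives; coordinates are from the bounding-box lower-left.
Web: 6 × 290, A = 1 740 mm², x = 3 mm, Ī = 5 220 mm⁴.
Top flange (beyond web): 129 × 24, A = 3 096 mm², x = 70.5 mm, Ī = 4 293 378 mm⁴.
Bottom flange (beyond web): 129 × 24, A = 3 096 mm², x = 70.5 mm, Ī = 4 293 378 mm⁴.
Centroid: x̄ = ΣA·x / ΣA = 55.693 mm.
Transfer each piece to the vertical centroidal axis using Ī + A·d² with d = x − 55.693:
  web: d = -52.693 mm → contributes +4 836 401 mm⁴
  top flange (beyond web): d = 14.807 mm → contributes +4 972 178 mm⁴
  bottom flange (beyond web): d = 14.807 mm → contributes +4 972 178 mm⁴
Total I = 14 780 756 mm⁴.

Iy ≈ 1.48 × 10⁷ mm⁴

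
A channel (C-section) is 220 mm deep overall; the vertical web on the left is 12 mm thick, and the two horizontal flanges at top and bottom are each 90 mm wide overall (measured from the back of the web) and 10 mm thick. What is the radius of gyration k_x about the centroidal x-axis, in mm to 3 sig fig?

k_x ≈ 81.4 mm

Break the section into simple shapes (no overlaps), measuring from the bottom-left corner of the bounding box.
Web: 12 × 220, A = 2 640 mm², y = 110 mm, Ī = 10 648 000 mm⁴.
Top flange (beyond web): 78 × 10, A = 780 mm², y = 215 mm, Ī = 6 500 mm⁴.
Bottom flange (beyond web): 78 × 10, A = 780 mm², y = 5 mm, Ī = 6 500 mm⁴.
By symmetry the centroid is at mid-height, ȳ = 110 mm.
Transfer each piece to the centroidal x-axis using Ī + A·d² with d = y − 110:
  web: d = 0 mm → contributes +10 648 000 mm⁴
  top flange (beyond web): d = 105 mm → contributes +8 606 000 mm⁴
  bottom flange (beyond web): d = -105 mm → contributes +8 606 000 mm⁴
Total I = 27 860 000 mm⁴.
Radius of gyration: k = √(I/A) = √(27 860 000 / 4 200) = 81.445 mm.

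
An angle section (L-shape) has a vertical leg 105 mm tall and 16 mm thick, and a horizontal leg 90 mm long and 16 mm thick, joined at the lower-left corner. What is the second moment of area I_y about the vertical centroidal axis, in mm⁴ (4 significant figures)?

I_y ≈ 1.983 × 10⁶ mm⁴

Decompose the section into non-overlapping parts with the origin at the bottom-left of its bounding rectangle.
Vertical leg: 16 × 105, A = 1 680 mm², x = 8 mm, Ī = 35 840 mm⁴.
Horizontal leg (remainder): 74 × 16, A = 1 184 mm², x = 53 mm, Ī = 540 299 mm⁴.
Centroid: x̄ = ΣA·x / ΣA = 26.6034 mm.
Transfer each piece to the vertical centroidal axis using Ī + A·d² with d = x − 26.6034:
  vertical leg: d = -18.6034 mm → contributes +617 262 mm⁴
  horizontal leg (remainder): d = 26.3966 mm → contributes +1 365 290 mm⁴
Total I = 1 982 552 mm⁴.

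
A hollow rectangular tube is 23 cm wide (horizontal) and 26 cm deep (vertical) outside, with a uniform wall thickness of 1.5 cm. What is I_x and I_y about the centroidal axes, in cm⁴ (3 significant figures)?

Split into non-overlapping primitives; take the origin at the lower-left of the bounding box.
Outer rectangle: 23 × 26, A = 598 cm², y = 13 cm, Ī = 33 687 cm⁴.
Inner void (subtracted): 20 × 23, A = 460 cm², y = 13 cm, Ī = 20 278 cm⁴.
By symmetry the centroid is at mid-height, ȳ = 13 cm.
All pieces are centred on the centroidal x-axis, so I = ΣĪ (holes subtracted) = 13 409 cm⁴.
Repeating about the centroidal y-axis gives I_y = 11 029 cm⁴.

I_x ≈ 1.34 × 10⁴ cm⁴, I_y ≈ 1.10 × 10⁴ cm⁴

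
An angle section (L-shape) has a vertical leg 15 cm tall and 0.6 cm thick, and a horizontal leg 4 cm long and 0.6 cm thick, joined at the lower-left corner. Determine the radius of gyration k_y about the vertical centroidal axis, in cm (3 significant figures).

k_y ≈ 0.897 cm

Split into non-overlapping primitives; take the origin at the lower-left of the bounding box.
Vertical leg: 0.6 × 15, A = 9 cm², x = 0.3 cm, Ī = 0.27 cm⁴.
Horizontal leg (remainder): 3.4 × 0.6, A = 2.04 cm², x = 2.3 cm, Ī = 1.9652 cm⁴.
Centroid: x̄ = ΣA·x / ΣA = 0.66957 cm.
Transfer each piece to the vertical centroidal axis using Ī + A·d² with d = x − 0.66957:
  vertical leg: d = -0.36957 cm → contributes +1.4992 cm⁴
  horizontal leg (remainder): d = 1.6304 cm → contributes +7.3882 cm⁴
Total I = 8.8874 cm⁴.
Radius of gyration: k = √(I/A) = √(8.8874 / 11.04) = 0.89723 cm.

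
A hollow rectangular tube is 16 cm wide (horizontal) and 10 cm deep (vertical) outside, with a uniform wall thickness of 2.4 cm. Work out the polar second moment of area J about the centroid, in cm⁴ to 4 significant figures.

Treat the section as a set of non-overlapping primitives; coordinates are from the bounding-box lower-left.
Outer rectangle: 16 × 10, A = 160 cm², y = 5 cm, Ī = 1333.33 cm⁴.
Inner void (subtracted): 11.2 × 5.2, A = 58.24 cm², y = 5 cm, Ī = 131.234 cm⁴.
By symmetry the centroid is at mid-height, ȳ = 5 cm.
All pieces are centred on the centroidal x-axis, so I = ΣĪ (holes subtracted) = 1202.1 cm⁴.
Repeating about the centroidal y-axis gives I_y = 2804.53 cm⁴.
Polar second moment: J = I_x + I_y = 4006.63 cm⁴.

J ≈ 4007 cm⁴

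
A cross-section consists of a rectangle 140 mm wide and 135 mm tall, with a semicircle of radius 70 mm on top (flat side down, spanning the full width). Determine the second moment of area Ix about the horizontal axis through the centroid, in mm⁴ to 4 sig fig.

Ix ≈ 8.302 × 10⁷ mm⁴

Break the section into simple shapes (no overlaps), measuring from the bottom-left corner of the bounding box.
Rectangular body: 140 × 135, A = 18 900 mm², y = 67.5 mm, Ī = 28 704 375 mm⁴.
Semicircular cap: semicircle r = 70, A = 7696.9 mm², y = 164.709 mm, Ī = 2 635 265 mm⁴.
Centroid: ȳ = ΣA·y / ΣA = 95.6314 mm.
Transfer each piece to the horizontal axis through the centroid using Ī + A·d² with d = y − 95.6314:
  rectangular body: d = -28.1314 mm → contributes +43 661 354 mm⁴
  semicircular cap: d = 69.0775 mm → contributes +39 362 625 mm⁴
Total I = 83 023 979 mm⁴.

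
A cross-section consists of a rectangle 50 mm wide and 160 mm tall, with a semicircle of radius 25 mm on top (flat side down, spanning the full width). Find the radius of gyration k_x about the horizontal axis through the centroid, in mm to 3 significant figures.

k_x ≈ 52.0 mm

Decompose the section into non-overlapping parts with the origin at the bottom-left of its bounding rectangle.
Rectangular body: 50 × 160, A = 8 000 mm², y = 80 mm, Ī = 17 066 667 mm⁴.
Semicircular cap: semicircle r = 25, A = 981.75 mm², y = 170.61 mm, Ī = 42 874 mm⁴.
Centroid: ȳ = ΣA·y / ΣA = 89.904 mm.
Transfer each piece to the horizontal axis through the centroid using Ī + A·d² with d = y − 89.904:
  rectangular body: d = -9.9041 mm → contributes +17 851 403 mm⁴
  semicircular cap: d = 80.706 mm → contributes +6 437 477 mm⁴
Total I = 24 288 879 mm⁴.
Radius of gyration: k = √(I/A) = √(24 288 879 / 8981.7) = 52.002 mm.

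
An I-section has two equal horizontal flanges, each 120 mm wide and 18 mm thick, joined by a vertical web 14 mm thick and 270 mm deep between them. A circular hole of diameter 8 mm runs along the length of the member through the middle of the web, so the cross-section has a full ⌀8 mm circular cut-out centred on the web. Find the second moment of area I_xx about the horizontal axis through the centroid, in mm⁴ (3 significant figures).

I_xx ≈ 1.13 × 10⁸ mm⁴

Decompose the section into non-overlapping parts with the origin at the bottom-left of its bounding rectangle.
Bottom flange: 120 × 18, A = 2 160 mm², y = 9 mm, Ī = 58 320 mm⁴.
Web: 14 × 270, A = 3 780 mm², y = 153 mm, Ī = 22 963 500 mm⁴.
Top flange: 120 × 18, A = 2 160 mm², y = 297 mm, Ī = 58 320 mm⁴.
Hole (subtracted): ⌀8, A = 50.265 mm², y = 153 mm, Ī = 201.06 mm⁴.
By symmetry the centroid is at mid-height, ȳ = 153 mm.
Transfer each piece to the horizontal axis through the centroid using Ī + A·d² with d = y − 153:
  bottom flange: d = -144 mm → contributes +44 848 080 mm⁴
  web: d = 0 mm → contributes +22 963 500 mm⁴
  top flange: d = 144 mm → contributes +44 848 080 mm⁴
  hole: d = 0 mm → contributes −201.06 mm⁴
Total I = 112 659 459 mm⁴.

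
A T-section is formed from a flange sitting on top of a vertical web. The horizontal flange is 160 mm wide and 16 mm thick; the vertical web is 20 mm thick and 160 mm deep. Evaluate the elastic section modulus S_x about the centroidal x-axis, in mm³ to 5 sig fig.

Split into non-overlapping primitives; take the origin at the lower-left of the bounding box.
Flange: 160 × 16, A = 2 560 mm², y = 168 mm, Ī = 54613.33 mm⁴.
Web: 20 × 160, A = 3 200 mm², y = 80 mm, Ī = 6 826 667 mm⁴.
Centroid: ȳ = ΣA·y / ΣA = 119.1111 mm.
Transfer each piece to the centroidal x-axis using Ī + A·d² with d = y − 119.1111:
  flange: d = 48.88889 mm → contributes +6 173 329 mm⁴
  web: d = -39.11111 mm → contributes +11 721 640 mm⁴
Total I = 17 894 969 mm⁴.
Extreme fibre distance c = 119.1111 mm; S = I/c = 150237.6 mm³.

S_x ≈ 1.5024 × 10⁵ mm³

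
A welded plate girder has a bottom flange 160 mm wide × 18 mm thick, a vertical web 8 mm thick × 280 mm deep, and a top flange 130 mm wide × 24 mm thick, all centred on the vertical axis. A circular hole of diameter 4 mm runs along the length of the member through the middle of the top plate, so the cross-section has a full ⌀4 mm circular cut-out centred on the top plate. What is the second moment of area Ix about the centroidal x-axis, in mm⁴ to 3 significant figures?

Decompose the section into non-overlapping parts with the origin at the bottom-left of its bounding rectangle.
Bottom plate: 160 × 18, A = 2 880 mm², y = 9 mm, Ī = 77 760 mm⁴.
Web plate: 8 × 280, A = 2 240 mm², y = 158 mm, Ī = 14 634 667 mm⁴.
Top plate: 130 × 24, A = 3 120 mm², y = 310 mm, Ī = 149 760 mm⁴.
Hole (subtracted): ⌀4, A = 12.566 mm², y = 310 mm, Ī = 12.566 mm⁴.
Centroid: ȳ = ΣA·y / ΣA = 163.25 mm.
Transfer each piece to the centroidal x-axis using Ī + A·d² with d = y − 163.25:
  bottom plate: d = -154.25 mm → contributes +68 603 495 mm⁴
  web plate: d = -5.2519 mm → contributes +14 696 452 mm⁴
  top plate: d = 146.75 mm → contributes +67 338 947 mm⁴
  hole: d = 146.75 mm → contributes −270 629 mm⁴
Total I = 150 368 265 mm⁴.

Ix ≈ 1.50 × 10⁸ mm⁴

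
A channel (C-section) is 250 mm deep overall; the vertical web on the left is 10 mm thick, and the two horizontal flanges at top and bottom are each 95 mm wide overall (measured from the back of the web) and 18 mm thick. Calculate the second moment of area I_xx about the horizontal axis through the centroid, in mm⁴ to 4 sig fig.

I_xx ≈ 5.428 × 10⁷ mm⁴

Split into non-overlapping primitives; take the origin at the lower-left of the bounding box.
Web: 10 × 250, A = 2 500 mm², y = 125 mm, Ī = 13 020 833 mm⁴.
Top flange (beyond web): 85 × 18, A = 1 530 mm², y = 241 mm, Ī = 41 310 mm⁴.
Bottom flange (beyond web): 85 × 18, A = 1 530 mm², y = 9 mm, Ī = 41 310 mm⁴.
By symmetry the centroid is at mid-height, ȳ = 125 mm.
Transfer each piece to the horizontal axis through the centroid using Ī + A·d² with d = y − 125:
  web: d = 0 mm → contributes +13 020 833 mm⁴
  top flange (beyond web): d = 116 mm → contributes +20 628 990 mm⁴
  bottom flange (beyond web): d = -116 mm → contributes +20 628 990 mm⁴
Total I = 54 278 813 mm⁴.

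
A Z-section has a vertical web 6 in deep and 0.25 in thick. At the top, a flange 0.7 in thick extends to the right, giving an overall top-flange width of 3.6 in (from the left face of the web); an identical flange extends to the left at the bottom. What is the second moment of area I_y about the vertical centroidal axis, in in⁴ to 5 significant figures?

Treat the section as a set of non-overlapping primitives; coordinates are from the bounding-box lower-left.
Web: 0.25 × 6, A = 1.5 in², x = 3.475 in, Ī = 0.0078125 in⁴.
Top flange (beyond web): 3.35 × 0.7, A = 2.345 in², x = 5.275 in, Ī = 2.193064 in⁴.
Bottom flange (beyond web): 3.35 × 0.7, A = 2.345 in², x = 1.675 in, Ī = 2.193064 in⁴.
Centroid: x̄ = ΣA·x / ΣA = 3.475 in.
Transfer each piece to the vertical centroidal axis using Ī + A·d² with d = x − 3.475:
  web: d = 0 in → contributes +0.0078125 in⁴
  top flange (beyond web): d = 1.8 in → contributes +9.790864 in⁴
  bottom flange (beyond web): d = -1.8 in → contributes +9.790864 in⁴
Total I = 19.58954 in⁴.

I_y ≈ 19.590 in⁴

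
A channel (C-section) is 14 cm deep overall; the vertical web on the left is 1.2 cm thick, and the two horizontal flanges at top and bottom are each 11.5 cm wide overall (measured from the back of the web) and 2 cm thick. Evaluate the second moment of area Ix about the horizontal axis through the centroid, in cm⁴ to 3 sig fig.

Split into non-overlapping primitives; take the origin at the lower-left of the bounding box.
Web: 1.2 × 14, A = 16.8 cm², y = 7 cm, Ī = 274.4 cm⁴.
Top flange (beyond web): 10.3 × 2, A = 20.6 cm², y = 13 cm, Ī = 6.8667 cm⁴.
Bottom flange (beyond web): 10.3 × 2, A = 20.6 cm², y = 1 cm, Ī = 6.8667 cm⁴.
By symmetry the centroid is at mid-height, ȳ = 7 cm.
Transfer each piece to the horizontal axis through the centroid using Ī + A·d² with d = y − 7:
  web: d = 0 cm → contributes +274.4 cm⁴
  top flange (beyond web): d = 6 cm → contributes +748.47 cm⁴
  bottom flange (beyond web): d = -6 cm → contributes +748.47 cm⁴
Total I = 1771.3 cm⁴.

Ix ≈ 1770 cm⁴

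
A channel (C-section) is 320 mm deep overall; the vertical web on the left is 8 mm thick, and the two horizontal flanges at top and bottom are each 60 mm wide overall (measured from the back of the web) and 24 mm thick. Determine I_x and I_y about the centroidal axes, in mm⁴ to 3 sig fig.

I_x ≈ 7.66 × 10⁷ mm⁴, I_y ≈ 1.71 × 10⁶ mm⁴

Treat the section as a set of non-overlapping primitives; coordinates are from the bounding-box lower-left.
Web: 8 × 320, A = 2 560 mm², y = 160 mm, Ī = 21 845 333 mm⁴.
Top flange (beyond web): 52 × 24, A = 1 248 mm², y = 308 mm, Ī = 59 904 mm⁴.
Bottom flange (beyond web): 52 × 24, A = 1 248 mm², y = 12 mm, Ī = 59 904 mm⁴.
By symmetry the centroid is at mid-height, ȳ = 160 mm.
Transfer each piece to the centroidal x-axis using Ī + A·d² with d = y − 160:
  web: d = 0 mm → contributes +21 845 333 mm⁴
  top flange (beyond web): d = 148 mm → contributes +27 396 096 mm⁴
  bottom flange (beyond web): d = -148 mm → contributes +27 396 096 mm⁴
Total I = 76 637 525 mm⁴.
For the y-axis: x̄ = 18.81 mm.
Repeating about the centroidal y-axis gives I_y = 1 713 503 mm⁴.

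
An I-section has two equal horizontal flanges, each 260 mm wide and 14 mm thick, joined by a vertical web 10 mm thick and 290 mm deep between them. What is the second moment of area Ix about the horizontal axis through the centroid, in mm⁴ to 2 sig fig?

Treat the section as a set of non-overlapping primitives; coordinates are from the bounding-box lower-left.
Bottom flange: 260 × 14, A = 3 640 mm², y = 7 mm, Ī = 59 453 mm⁴.
Web: 10 × 290, A = 2 900 mm², y = 159 mm, Ī = 20 324 167 mm⁴.
Top flange: 260 × 14, A = 3 640 mm², y = 311 mm, Ī = 59 453 mm⁴.
By symmetry the centroid is at mid-height, ȳ = 159 mm.
Transfer each piece to the horizontal axis through the centroid using Ī + A·d² with d = y − 159:
  bottom flange: d = -152 mm → contributes +84 158 013 mm⁴
  web: d = 0 mm → contributes +20 324 167 mm⁴
  top flange: d = 152 mm → contributes +84 158 013 mm⁴
Total I = 188 640 193 mm⁴.

Ix ≈ 1.9 × 10⁸ mm⁴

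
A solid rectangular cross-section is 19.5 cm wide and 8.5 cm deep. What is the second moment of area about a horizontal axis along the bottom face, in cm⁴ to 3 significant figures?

I_base ≈ 3990 cm⁴

The section: 19.5 × 8.5, A = 165.75 cm², y = 4.25 cm, Ī = 997.95 cm⁴.
Transfer it to a horizontal axis along the bottom face using Ī + A·d² with d = y − 0:
  the section: d = 4.25 cm → contributes +3991.8 cm⁴
Total I = 3991.8 cm⁴.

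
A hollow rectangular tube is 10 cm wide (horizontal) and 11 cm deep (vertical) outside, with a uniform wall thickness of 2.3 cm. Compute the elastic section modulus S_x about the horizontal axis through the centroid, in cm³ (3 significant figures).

S_x ≈ 180 cm³

Treat the section as a set of non-overlapping primitives; coordinates are from the bounding-box lower-left.
Outer rectangle: 10 × 11, A = 110 cm², y = 5.5 cm, Ī = 1109.2 cm⁴.
Inner void (subtracted): 5.4 × 6.4, A = 34.56 cm², y = 5.5 cm, Ī = 117.96 cm⁴.
By symmetry the centroid is at mid-height, ȳ = 5.5 cm.
All pieces are centred on the horizontal axis through the centroid, so I = ΣĪ (holes subtracted) = 991.2 cm⁴.
Extreme fibre distance c = 5.5 cm; S = I/c = 180.22 cm³.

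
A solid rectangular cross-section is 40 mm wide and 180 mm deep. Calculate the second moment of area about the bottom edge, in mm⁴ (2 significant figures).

The section: 40 × 180, A = 7 200 mm², y = 90 mm, Ī = 19 440 000 mm⁴.
Transfer it to the base of the section using Ī + A·d² with d = y − 0:
  the section: d = 90 mm → contributes +77 760 000 mm⁴
Total I = 77 760 000 mm⁴.

I_base ≈ 7.8 × 10⁷ mm⁴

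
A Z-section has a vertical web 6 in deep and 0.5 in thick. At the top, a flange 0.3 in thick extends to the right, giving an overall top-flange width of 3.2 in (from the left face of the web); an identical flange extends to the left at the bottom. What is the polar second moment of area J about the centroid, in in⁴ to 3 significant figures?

Decompose the section into non-overlapping parts with the origin at the bottom-left of its bounding rectangle.
Web: 0.5 × 6, A = 3 in², y = 3 in, Ī = 9 in⁴.
Top flange (beyond web): 2.7 × 0.3, A = 0.81 in², y = 5.85 in, Ī = 0.006075 in⁴.
Bottom flange (beyond web): 2.7 × 0.3, A = 0.81 in², y = 0.15 in, Ī = 0.006075 in⁴.
Centroid: ȳ = ΣA·y / ΣA = 3 in.
Transfer each piece to the centroidal x-axis using Ī + A·d² with d = y − 3:
  web: d = 0 in → contributes +9 in⁴
  top flange (beyond web): d = 2.85 in → contributes +6.5853 in⁴
  bottom flange (beyond web): d = -2.85 in → contributes +6.5853 in⁴
Total I = 22.171 in⁴.
For the y-axis: x̄ = 2.95 in.
Repeating about the centroidal y-axis gives I_y = 5.1939 in⁴.
Polar second moment: J = I_x + I_y = 27.364 in⁴.

J ≈ 27.4 in⁴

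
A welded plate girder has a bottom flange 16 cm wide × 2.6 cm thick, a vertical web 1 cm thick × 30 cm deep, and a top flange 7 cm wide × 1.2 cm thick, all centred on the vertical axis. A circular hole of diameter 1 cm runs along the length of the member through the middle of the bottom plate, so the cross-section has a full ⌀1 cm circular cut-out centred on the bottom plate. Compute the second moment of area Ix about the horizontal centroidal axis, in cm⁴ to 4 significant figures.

Ix ≈ 1.156 × 10⁴ cm⁴

Break the section into simple shapes (no overlaps), measuring from the bottom-left corner of the bounding box.
Bottom plate: 16 × 2.6, A = 41.6 cm², y = 1.3 cm, Ī = 23.4347 cm⁴.
Web plate: 1 × 30, A = 30 cm², y = 17.6 cm, Ī = 2 250 cm⁴.
Top plate: 7 × 1.2, A = 8.4 cm², y = 33.2 cm, Ī = 1.008 cm⁴.
Hole (subtracted): ⌀1, A = 0.785398 cm², y = 1.3 cm, Ī = 0.0490874 cm⁴.
Centroid: ȳ = ΣA·y / ΣA = 10.8558 cm.
Transfer each piece to the horizontal centroidal axis using Ī + A·d² with d = y − 10.8558:
  bottom plate: d = -9.55581 cm → contributes +3822.08 cm⁴
  web plate: d = 6.74419 cm → contributes +3614.52 cm⁴
  top plate: d = 22.3442 cm → contributes +4194.81 cm⁴
  hole: d = -9.55581 cm → contributes −71.7666 cm⁴
Total I = 11559.6 cm⁴.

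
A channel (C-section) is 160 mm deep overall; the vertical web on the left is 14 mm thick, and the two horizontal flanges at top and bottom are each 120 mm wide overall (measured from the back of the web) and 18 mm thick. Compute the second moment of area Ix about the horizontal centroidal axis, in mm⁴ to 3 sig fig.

Ix ≈ 2.41 × 10⁷ mm⁴

Split into non-overlapping primitives; take the origin at the lower-left of the bounding box.
Web: 14 × 160, A = 2 240 mm², y = 80 mm, Ī = 4 778 667 mm⁴.
Top flange (beyond web): 106 × 18, A = 1 908 mm², y = 151 mm, Ī = 51 516 mm⁴.
Bottom flange (beyond web): 106 × 18, A = 1 908 mm², y = 9 mm, Ī = 51 516 mm⁴.
By symmetry the centroid is at mid-height, ȳ = 80 mm.
Transfer each piece to the horizontal centroidal axis using Ī + A·d² with d = y − 80:
  web: d = 0 mm → contributes +4 778 667 mm⁴
  top flange (beyond web): d = 71 mm → contributes +9 669 744 mm⁴
  bottom flange (beyond web): d = -71 mm → contributes +9 669 744 mm⁴
Total I = 24 118 155 mm⁴.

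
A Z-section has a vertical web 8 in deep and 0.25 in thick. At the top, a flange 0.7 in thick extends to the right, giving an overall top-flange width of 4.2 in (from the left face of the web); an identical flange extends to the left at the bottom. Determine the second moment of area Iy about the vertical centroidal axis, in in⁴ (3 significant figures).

Iy ≈ 31.6 in⁴

Decompose the section into non-overlapping parts with the origin at the bottom-left of its bounding rectangle.
Web: 0.25 × 8, A = 2 in², x = 4.075 in, Ī = 0.010417 in⁴.
Top flange (beyond web): 3.95 × 0.7, A = 2.765 in², x = 6.175 in, Ī = 3.5951 in⁴.
Bottom flange (beyond web): 3.95 × 0.7, A = 2.765 in², x = 1.975 in, Ī = 3.5951 in⁴.
Centroid: x̄ = ΣA·x / ΣA = 4.075 in.
Transfer each piece to the vertical centroidal axis using Ī + A·d² with d = x − 4.075:
  web: d = 0 in → contributes +0.010417 in⁴
  top flange (beyond web): d = 2.1 in → contributes +15.789 in⁴
  bottom flange (beyond web): d = -2.1 in → contributes +15.789 in⁴
Total I = 31.588 in⁴.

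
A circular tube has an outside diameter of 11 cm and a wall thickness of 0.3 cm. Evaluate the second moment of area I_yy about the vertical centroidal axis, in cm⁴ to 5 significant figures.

I_yy ≈ 144.44 cm⁴

Break the section into simple shapes (no overlaps), measuring from the bottom-left corner of the bounding box.
Outer circle: ⌀11, A = 95.03318 cm², x = 5.5 cm, Ī = 718.6884 cm⁴.
Bore (subtracted): ⌀10.4, A = 84.94867 cm², x = 5.5 cm, Ī = 574.253 cm⁴.
By symmetry the centroid is at mid-width, x̄ = 5.5 cm.
All pieces are centred on the vertical centroidal axis, so I = ΣĪ (holes subtracted) = 144.4354 cm⁴.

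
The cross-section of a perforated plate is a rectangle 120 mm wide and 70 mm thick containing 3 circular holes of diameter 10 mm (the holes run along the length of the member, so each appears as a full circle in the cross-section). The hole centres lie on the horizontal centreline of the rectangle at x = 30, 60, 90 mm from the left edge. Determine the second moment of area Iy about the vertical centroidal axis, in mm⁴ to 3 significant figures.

Decompose the section into non-overlapping parts with the origin at the bottom-left of its bounding rectangle.
Plate: 120 × 70, A = 8 400 mm², x = 60 mm, Ī = 10 080 000 mm⁴.
Hole 1 (subtracted): ⌀10, A = 78.54 mm², x = 30 mm, Ī = 490.87 mm⁴.
Hole 2 (subtracted): ⌀10, A = 78.54 mm², x = 60 mm, Ī = 490.87 mm⁴.
Hole 3 (subtracted): ⌀10, A = 78.54 mm², x = 90 mm, Ī = 490.87 mm⁴.
By symmetry the centroid is at mid-width, x̄ = 60 mm.
Transfer each piece to the vertical centroidal axis using Ī + A·d² with d = x − 60:
  plate: d = 0 mm → contributes +10 080 000 mm⁴
  hole 1: d = -30 mm → contributes −71 177 mm⁴
  hole 2: d = 0 mm → contributes −490.87 mm⁴
  hole 3: d = 30 mm → contributes −71 177 mm⁴
Total I = 9 937 156 mm⁴.

Iy ≈ 9.94 × 10⁶ mm⁴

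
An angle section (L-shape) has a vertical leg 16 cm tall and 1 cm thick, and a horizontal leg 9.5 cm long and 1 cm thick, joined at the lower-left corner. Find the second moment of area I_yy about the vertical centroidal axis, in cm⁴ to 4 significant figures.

Split into non-overlapping primitives; take the origin at the lower-left of the bounding box.
Vertical leg: 1 × 16, A = 16 cm², x = 0.5 cm, Ī = 1.33333 cm⁴.
Horizontal leg (remainder): 8.5 × 1, A = 8.5 cm², x = 5.25 cm, Ī = 51.1771 cm⁴.
Centroid: x̄ = ΣA·x / ΣA = 2.14796 cm.
Transfer each piece to the vertical centroidal axis using Ī + A·d² with d = x − 2.14796:
  vertical leg: d = -1.64796 cm → contributes +44.7856 cm⁴
  horizontal leg (remainder): d = 3.10204 cm → contributes +132.97 cm⁴
Total I = 177.755 cm⁴.

I_yy ≈ 177.8 cm⁴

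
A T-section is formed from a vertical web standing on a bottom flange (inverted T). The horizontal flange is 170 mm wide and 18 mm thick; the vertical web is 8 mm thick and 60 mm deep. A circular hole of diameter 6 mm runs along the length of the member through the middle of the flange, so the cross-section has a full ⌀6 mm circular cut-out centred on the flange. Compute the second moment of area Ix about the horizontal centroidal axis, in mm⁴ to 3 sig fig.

Split into non-overlapping primitives; take the origin at the lower-left of the bounding box.
Flange: 170 × 18, A = 3 060 mm², y = 9 mm, Ī = 82 620 mm⁴.
Web: 8 × 60, A = 480 mm², y = 48 mm, Ī = 144 000 mm⁴.
Hole (subtracted): ⌀6, A = 28.274 mm², y = 9 mm, Ī = 63.617 mm⁴.
Centroid: ȳ = ΣA·y / ΣA = 14.331 mm.
Transfer each piece to the horizontal centroidal axis using Ī + A·d² with d = y − 14.331:
  flange: d = -5.3307 mm → contributes +169 574 mm⁴
  web: d = 33.669 mm → contributes +688 138 mm⁴
  hole: d = -5.3307 mm → contributes −867.07 mm⁴
Total I = 856 845 mm⁴.

Ix ≈ 8.57 × 10⁵ mm⁴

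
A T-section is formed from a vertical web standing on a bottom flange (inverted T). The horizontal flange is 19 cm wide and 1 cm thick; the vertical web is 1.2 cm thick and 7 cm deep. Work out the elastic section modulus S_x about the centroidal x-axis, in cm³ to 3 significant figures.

S_x ≈ 20.6 cm³

Decompose the section into non-overlapping parts with the origin at the bottom-left of its bounding rectangle.
Flange: 19 × 1, A = 19 cm², y = 0.5 cm, Ī = 1.5833 cm⁴.
Web: 1.2 × 7, A = 8.4 cm², y = 4.5 cm, Ī = 34.3 cm⁴.
Centroid: ȳ = ΣA·y / ΣA = 1.7263 cm.
Transfer each piece to the centroidal x-axis using Ī + A·d² with d = y − 1.7263:
  flange: d = -1.2263 cm → contributes +30.155 cm⁴
  web: d = 2.7737 cm → contributes +98.926 cm⁴
Total I = 129.08 cm⁴.
Extreme fibre distance c = 6.2737 cm; S = I/c = 20.575 cm³.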